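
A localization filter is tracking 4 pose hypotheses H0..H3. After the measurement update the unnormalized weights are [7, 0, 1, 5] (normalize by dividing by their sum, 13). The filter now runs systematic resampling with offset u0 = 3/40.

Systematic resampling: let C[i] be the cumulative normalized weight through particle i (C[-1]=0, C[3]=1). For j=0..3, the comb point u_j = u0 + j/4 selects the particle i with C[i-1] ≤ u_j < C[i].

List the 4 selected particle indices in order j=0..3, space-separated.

0 0 2 3

C = [7/13, 7/13, 8/13, 1]
j=0: u_0=3/40 ∈ [0, 7/13) → index 0
j=1: u_1=13/40 ∈ [0, 7/13) → index 0
j=2: u_2=23/40 ∈ [7/13, 8/13) → index 2
j=3: u_3=33/40 ∈ [8/13, 1) → index 3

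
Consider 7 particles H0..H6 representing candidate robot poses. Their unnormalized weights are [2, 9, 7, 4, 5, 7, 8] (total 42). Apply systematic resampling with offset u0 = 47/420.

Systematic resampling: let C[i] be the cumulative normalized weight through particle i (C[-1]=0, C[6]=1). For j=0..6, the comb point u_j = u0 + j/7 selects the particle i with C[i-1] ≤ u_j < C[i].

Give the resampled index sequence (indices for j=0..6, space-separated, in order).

C = [1/21, 11/42, 3/7, 11/21, 9/14, 17/21, 1]
j=0: u_0=47/420 ∈ [1/21, 11/42) → index 1
j=1: u_1=107/420 ∈ [1/21, 11/42) → index 1
j=2: u_2=167/420 ∈ [11/42, 3/7) → index 2
j=3: u_3=227/420 ∈ [11/21, 9/14) → index 4
j=4: u_4=41/60 ∈ [9/14, 17/21) → index 5
j=5: u_5=347/420 ∈ [17/21, 1) → index 6
j=6: u_6=407/420 ∈ [17/21, 1) → index 6

1 1 2 4 5 6 6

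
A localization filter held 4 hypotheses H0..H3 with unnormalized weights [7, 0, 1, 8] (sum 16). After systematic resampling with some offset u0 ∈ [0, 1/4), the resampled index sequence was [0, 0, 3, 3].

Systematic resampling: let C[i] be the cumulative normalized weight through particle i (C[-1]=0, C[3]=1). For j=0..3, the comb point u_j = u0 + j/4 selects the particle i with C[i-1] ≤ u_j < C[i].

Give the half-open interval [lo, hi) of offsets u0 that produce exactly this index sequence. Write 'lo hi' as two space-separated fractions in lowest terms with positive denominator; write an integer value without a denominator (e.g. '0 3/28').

C = [7/16, 7/16, 1/2, 1]
j=0 picked index 0: u0 ∈ [0, 7/16)
j=1 picked index 0: u0 ∈ [-1/4, 3/16)
j=2 picked index 3: u0 ∈ [0, 1/2)
j=3 picked index 3: u0 ∈ [-1/4, 1/4)
intersection: [0, 3/16)

0 3/16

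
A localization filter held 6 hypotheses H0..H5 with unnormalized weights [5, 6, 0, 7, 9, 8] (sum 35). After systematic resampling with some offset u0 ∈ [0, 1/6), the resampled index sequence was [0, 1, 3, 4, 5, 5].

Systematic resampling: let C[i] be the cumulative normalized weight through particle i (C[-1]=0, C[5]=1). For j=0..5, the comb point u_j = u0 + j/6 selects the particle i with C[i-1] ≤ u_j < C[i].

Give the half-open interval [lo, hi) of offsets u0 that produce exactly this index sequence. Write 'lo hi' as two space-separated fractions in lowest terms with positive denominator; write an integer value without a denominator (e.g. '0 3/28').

11/105 1/7

C = [1/7, 11/35, 11/35, 18/35, 27/35, 1]
j=0 picked index 0: u0 ∈ [0, 1/7)
j=1 picked index 1: u0 ∈ [-1/42, 31/210)
j=2 picked index 3: u0 ∈ [-2/105, 19/105)
j=3 picked index 4: u0 ∈ [1/70, 19/70)
j=4 picked index 5: u0 ∈ [11/105, 1/3)
j=5 picked index 5: u0 ∈ [-13/210, 1/6)
intersection: [11/105, 1/7)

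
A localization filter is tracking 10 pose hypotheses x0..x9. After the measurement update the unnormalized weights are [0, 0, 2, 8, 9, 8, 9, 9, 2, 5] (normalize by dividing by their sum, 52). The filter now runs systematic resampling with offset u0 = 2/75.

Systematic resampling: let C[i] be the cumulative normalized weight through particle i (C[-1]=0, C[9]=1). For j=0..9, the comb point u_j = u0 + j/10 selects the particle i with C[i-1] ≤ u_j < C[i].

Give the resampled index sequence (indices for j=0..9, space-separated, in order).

C = [0, 0, 1/26, 5/26, 19/52, 27/52, 9/13, 45/52, 47/52, 1]
j=0: u_0=2/75 ∈ [0, 1/26) → index 2
j=1: u_1=19/150 ∈ [1/26, 5/26) → index 3
j=2: u_2=17/75 ∈ [5/26, 19/52) → index 4
j=3: u_3=49/150 ∈ [5/26, 19/52) → index 4
j=4: u_4=32/75 ∈ [19/52, 27/52) → index 5
j=5: u_5=79/150 ∈ [27/52, 9/13) → index 6
j=6: u_6=47/75 ∈ [27/52, 9/13) → index 6
j=7: u_7=109/150 ∈ [9/13, 45/52) → index 7
j=8: u_8=62/75 ∈ [9/13, 45/52) → index 7
j=9: u_9=139/150 ∈ [47/52, 1) → index 9

2 3 4 4 5 6 6 7 7 9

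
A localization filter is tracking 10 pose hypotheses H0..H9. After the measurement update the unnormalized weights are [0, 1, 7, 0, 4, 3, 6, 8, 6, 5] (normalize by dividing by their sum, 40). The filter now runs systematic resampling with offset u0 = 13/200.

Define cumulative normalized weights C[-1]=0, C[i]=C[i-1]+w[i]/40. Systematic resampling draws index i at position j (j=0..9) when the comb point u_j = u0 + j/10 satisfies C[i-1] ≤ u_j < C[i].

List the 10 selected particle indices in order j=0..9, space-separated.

2 2 4 5 6 7 7 8 8 9

C = [0, 1/40, 1/5, 1/5, 3/10, 3/8, 21/40, 29/40, 7/8, 1]
j=0: u_0=13/200 ∈ [1/40, 1/5) → index 2
j=1: u_1=33/200 ∈ [1/40, 1/5) → index 2
j=2: u_2=53/200 ∈ [1/5, 3/10) → index 4
j=3: u_3=73/200 ∈ [3/10, 3/8) → index 5
j=4: u_4=93/200 ∈ [3/8, 21/40) → index 6
j=5: u_5=113/200 ∈ [21/40, 29/40) → index 7
j=6: u_6=133/200 ∈ [21/40, 29/40) → index 7
j=7: u_7=153/200 ∈ [29/40, 7/8) → index 8
j=8: u_8=173/200 ∈ [29/40, 7/8) → index 8
j=9: u_9=193/200 ∈ [7/8, 1) → index 9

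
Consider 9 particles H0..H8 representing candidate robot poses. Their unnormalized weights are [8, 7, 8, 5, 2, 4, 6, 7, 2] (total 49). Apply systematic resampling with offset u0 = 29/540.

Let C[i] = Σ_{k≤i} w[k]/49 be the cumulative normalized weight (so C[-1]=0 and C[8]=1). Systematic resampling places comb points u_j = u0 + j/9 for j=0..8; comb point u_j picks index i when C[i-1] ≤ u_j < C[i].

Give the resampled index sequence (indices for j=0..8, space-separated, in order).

C = [8/49, 15/49, 23/49, 4/7, 30/49, 34/49, 40/49, 47/49, 1]
j=0: u_0=29/540 ∈ [0, 8/49) → index 0
j=1: u_1=89/540 ∈ [8/49, 15/49) → index 1
j=2: u_2=149/540 ∈ [8/49, 15/49) → index 1
j=3: u_3=209/540 ∈ [15/49, 23/49) → index 2
j=4: u_4=269/540 ∈ [23/49, 4/7) → index 3
j=5: u_5=329/540 ∈ [4/7, 30/49) → index 4
j=6: u_6=389/540 ∈ [34/49, 40/49) → index 6
j=7: u_7=449/540 ∈ [40/49, 47/49) → index 7
j=8: u_8=509/540 ∈ [40/49, 47/49) → index 7

0 1 1 2 3 4 6 7 7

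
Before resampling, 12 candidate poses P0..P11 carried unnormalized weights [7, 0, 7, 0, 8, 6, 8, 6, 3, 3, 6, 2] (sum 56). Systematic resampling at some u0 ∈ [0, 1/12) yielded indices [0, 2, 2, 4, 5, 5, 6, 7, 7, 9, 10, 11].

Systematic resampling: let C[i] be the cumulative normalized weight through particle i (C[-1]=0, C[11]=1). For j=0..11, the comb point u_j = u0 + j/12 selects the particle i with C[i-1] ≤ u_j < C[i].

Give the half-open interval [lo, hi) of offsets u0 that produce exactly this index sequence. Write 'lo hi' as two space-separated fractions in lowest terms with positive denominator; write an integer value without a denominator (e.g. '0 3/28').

5/84 1/12

C = [1/8, 1/8, 1/4, 1/4, 11/28, 1/2, 9/14, 3/4, 45/56, 6/7, 27/28, 1]
j=0 picked index 0: u0 ∈ [0, 1/8)
j=1 picked index 2: u0 ∈ [1/24, 1/6)
j=2 picked index 2: u0 ∈ [-1/24, 1/12)
j=3 picked index 4: u0 ∈ [0, 1/7)
j=4 picked index 5: u0 ∈ [5/84, 1/6)
j=5 picked index 5: u0 ∈ [-1/42, 1/12)
j=6 picked index 6: u0 ∈ [0, 1/7)
j=7 picked index 7: u0 ∈ [5/84, 1/6)
j=8 picked index 7: u0 ∈ [-1/42, 1/12)
j=9 picked index 9: u0 ∈ [3/56, 3/28)
j=10 picked index 10: u0 ∈ [1/42, 11/84)
j=11 picked index 11: u0 ∈ [1/21, 1/12)
intersection: [5/84, 1/12)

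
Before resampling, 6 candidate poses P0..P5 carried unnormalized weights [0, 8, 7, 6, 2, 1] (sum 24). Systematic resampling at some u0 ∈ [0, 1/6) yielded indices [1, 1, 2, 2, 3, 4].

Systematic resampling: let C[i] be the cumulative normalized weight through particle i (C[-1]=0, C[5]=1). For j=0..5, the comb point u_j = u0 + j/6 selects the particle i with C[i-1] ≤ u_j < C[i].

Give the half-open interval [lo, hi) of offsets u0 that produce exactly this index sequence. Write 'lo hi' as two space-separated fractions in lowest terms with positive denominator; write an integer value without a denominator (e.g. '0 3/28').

1/24 1/8

C = [0, 1/3, 5/8, 7/8, 23/24, 1]
j=0 picked index 1: u0 ∈ [0, 1/3)
j=1 picked index 1: u0 ∈ [-1/6, 1/6)
j=2 picked index 2: u0 ∈ [0, 7/24)
j=3 picked index 2: u0 ∈ [-1/6, 1/8)
j=4 picked index 3: u0 ∈ [-1/24, 5/24)
j=5 picked index 4: u0 ∈ [1/24, 1/8)
intersection: [1/24, 1/8)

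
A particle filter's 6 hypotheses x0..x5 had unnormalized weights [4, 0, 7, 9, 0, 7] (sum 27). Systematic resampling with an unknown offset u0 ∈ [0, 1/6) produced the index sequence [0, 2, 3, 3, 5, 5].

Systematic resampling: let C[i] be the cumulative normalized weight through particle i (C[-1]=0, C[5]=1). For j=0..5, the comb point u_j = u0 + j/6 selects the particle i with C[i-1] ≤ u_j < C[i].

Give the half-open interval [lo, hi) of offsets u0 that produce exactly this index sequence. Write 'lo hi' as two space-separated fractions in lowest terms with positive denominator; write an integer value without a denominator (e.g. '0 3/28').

C = [4/27, 4/27, 11/27, 20/27, 20/27, 1]
j=0 picked index 0: u0 ∈ [0, 4/27)
j=1 picked index 2: u0 ∈ [-1/54, 13/54)
j=2 picked index 3: u0 ∈ [2/27, 11/27)
j=3 picked index 3: u0 ∈ [-5/54, 13/54)
j=4 picked index 5: u0 ∈ [2/27, 1/3)
j=5 picked index 5: u0 ∈ [-5/54, 1/6)
intersection: [2/27, 4/27)

2/27 4/27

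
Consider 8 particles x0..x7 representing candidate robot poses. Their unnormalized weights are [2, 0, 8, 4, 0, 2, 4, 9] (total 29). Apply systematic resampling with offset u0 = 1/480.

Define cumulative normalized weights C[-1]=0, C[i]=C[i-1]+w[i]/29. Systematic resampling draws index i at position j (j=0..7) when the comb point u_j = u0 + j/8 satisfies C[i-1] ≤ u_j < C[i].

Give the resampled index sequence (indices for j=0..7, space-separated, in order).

C = [2/29, 2/29, 10/29, 14/29, 14/29, 16/29, 20/29, 1]
j=0: u_0=1/480 ∈ [0, 2/29) → index 0
j=1: u_1=61/480 ∈ [2/29, 10/29) → index 2
j=2: u_2=121/480 ∈ [2/29, 10/29) → index 2
j=3: u_3=181/480 ∈ [10/29, 14/29) → index 3
j=4: u_4=241/480 ∈ [14/29, 16/29) → index 5
j=5: u_5=301/480 ∈ [16/29, 20/29) → index 6
j=6: u_6=361/480 ∈ [20/29, 1) → index 7
j=7: u_7=421/480 ∈ [20/29, 1) → index 7

0 2 2 3 5 6 7 7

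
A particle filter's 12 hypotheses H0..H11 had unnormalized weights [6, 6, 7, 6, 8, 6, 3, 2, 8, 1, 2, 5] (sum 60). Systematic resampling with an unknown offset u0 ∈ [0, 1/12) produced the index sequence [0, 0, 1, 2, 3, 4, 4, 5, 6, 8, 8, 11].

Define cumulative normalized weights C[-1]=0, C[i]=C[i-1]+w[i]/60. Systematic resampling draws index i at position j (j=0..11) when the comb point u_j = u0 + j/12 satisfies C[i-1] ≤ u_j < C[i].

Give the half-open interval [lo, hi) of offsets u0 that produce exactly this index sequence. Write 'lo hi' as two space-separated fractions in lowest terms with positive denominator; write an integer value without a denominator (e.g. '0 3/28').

C = [1/10, 1/5, 19/60, 5/12, 11/20, 13/20, 7/10, 11/15, 13/15, 53/60, 11/12, 1]
j=0 picked index 0: u0 ∈ [0, 1/10)
j=1 picked index 0: u0 ∈ [-1/12, 1/60)
j=2 picked index 1: u0 ∈ [-1/15, 1/30)
j=3 picked index 2: u0 ∈ [-1/20, 1/15)
j=4 picked index 3: u0 ∈ [-1/60, 1/12)
j=5 picked index 4: u0 ∈ [0, 2/15)
j=6 picked index 4: u0 ∈ [-1/12, 1/20)
j=7 picked index 5: u0 ∈ [-1/30, 1/15)
j=8 picked index 6: u0 ∈ [-1/60, 1/30)
j=9 picked index 8: u0 ∈ [-1/60, 7/60)
j=10 picked index 8: u0 ∈ [-1/10, 1/30)
j=11 picked index 11: u0 ∈ [0, 1/12)
intersection: [0, 1/60)

0 1/60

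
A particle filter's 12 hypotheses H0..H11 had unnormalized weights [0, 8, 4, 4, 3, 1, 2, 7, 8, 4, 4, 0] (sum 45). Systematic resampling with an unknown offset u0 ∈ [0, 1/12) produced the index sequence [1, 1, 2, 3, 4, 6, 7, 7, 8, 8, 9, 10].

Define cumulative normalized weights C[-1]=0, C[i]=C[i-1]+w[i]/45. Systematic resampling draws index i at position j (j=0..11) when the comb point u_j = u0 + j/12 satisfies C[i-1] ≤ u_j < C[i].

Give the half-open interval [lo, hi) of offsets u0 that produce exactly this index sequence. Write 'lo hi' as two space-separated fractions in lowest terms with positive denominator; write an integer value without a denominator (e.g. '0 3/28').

C = [0, 8/45, 4/15, 16/45, 19/45, 4/9, 22/45, 29/45, 37/45, 41/45, 1, 1]
j=0 picked index 1: u0 ∈ [0, 8/45)
j=1 picked index 1: u0 ∈ [-1/12, 17/180)
j=2 picked index 2: u0 ∈ [1/90, 1/10)
j=3 picked index 3: u0 ∈ [1/60, 19/180)
j=4 picked index 4: u0 ∈ [1/45, 4/45)
j=5 picked index 6: u0 ∈ [1/36, 13/180)
j=6 picked index 7: u0 ∈ [-1/90, 13/90)
j=7 picked index 7: u0 ∈ [-17/180, 11/180)
j=8 picked index 8: u0 ∈ [-1/45, 7/45)
j=9 picked index 8: u0 ∈ [-19/180, 13/180)
j=10 picked index 9: u0 ∈ [-1/90, 7/90)
j=11 picked index 10: u0 ∈ [-1/180, 1/12)
intersection: [1/36, 11/180)

1/36 11/180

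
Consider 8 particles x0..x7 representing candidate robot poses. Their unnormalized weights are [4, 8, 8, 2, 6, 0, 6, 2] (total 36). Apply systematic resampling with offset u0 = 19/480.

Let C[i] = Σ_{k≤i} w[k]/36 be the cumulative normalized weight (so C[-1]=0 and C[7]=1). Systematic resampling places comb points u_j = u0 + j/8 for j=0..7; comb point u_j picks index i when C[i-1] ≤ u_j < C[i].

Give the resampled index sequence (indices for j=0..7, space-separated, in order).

0 1 1 2 2 4 6 6

C = [1/9, 1/3, 5/9, 11/18, 7/9, 7/9, 17/18, 1]
j=0: u_0=19/480 ∈ [0, 1/9) → index 0
j=1: u_1=79/480 ∈ [1/9, 1/3) → index 1
j=2: u_2=139/480 ∈ [1/9, 1/3) → index 1
j=3: u_3=199/480 ∈ [1/3, 5/9) → index 2
j=4: u_4=259/480 ∈ [1/3, 5/9) → index 2
j=5: u_5=319/480 ∈ [11/18, 7/9) → index 4
j=6: u_6=379/480 ∈ [7/9, 17/18) → index 6
j=7: u_7=439/480 ∈ [7/9, 17/18) → index 6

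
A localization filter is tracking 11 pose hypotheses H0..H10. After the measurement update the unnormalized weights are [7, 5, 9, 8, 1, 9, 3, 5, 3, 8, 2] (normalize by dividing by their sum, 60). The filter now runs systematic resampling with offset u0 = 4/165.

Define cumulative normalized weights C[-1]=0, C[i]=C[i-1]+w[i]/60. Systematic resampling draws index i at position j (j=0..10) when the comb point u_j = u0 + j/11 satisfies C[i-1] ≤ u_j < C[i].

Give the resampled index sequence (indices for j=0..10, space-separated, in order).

C = [7/60, 1/5, 7/20, 29/60, 1/2, 13/20, 7/10, 47/60, 5/6, 29/30, 1]
j=0: u_0=4/165 ∈ [0, 7/60) → index 0
j=1: u_1=19/165 ∈ [0, 7/60) → index 0
j=2: u_2=34/165 ∈ [1/5, 7/20) → index 2
j=3: u_3=49/165 ∈ [1/5, 7/20) → index 2
j=4: u_4=64/165 ∈ [7/20, 29/60) → index 3
j=5: u_5=79/165 ∈ [7/20, 29/60) → index 3
j=6: u_6=94/165 ∈ [1/2, 13/20) → index 5
j=7: u_7=109/165 ∈ [13/20, 7/10) → index 6
j=8: u_8=124/165 ∈ [7/10, 47/60) → index 7
j=9: u_9=139/165 ∈ [5/6, 29/30) → index 9
j=10: u_10=14/15 ∈ [5/6, 29/30) → index 9

0 0 2 2 3 3 5 6 7 9 9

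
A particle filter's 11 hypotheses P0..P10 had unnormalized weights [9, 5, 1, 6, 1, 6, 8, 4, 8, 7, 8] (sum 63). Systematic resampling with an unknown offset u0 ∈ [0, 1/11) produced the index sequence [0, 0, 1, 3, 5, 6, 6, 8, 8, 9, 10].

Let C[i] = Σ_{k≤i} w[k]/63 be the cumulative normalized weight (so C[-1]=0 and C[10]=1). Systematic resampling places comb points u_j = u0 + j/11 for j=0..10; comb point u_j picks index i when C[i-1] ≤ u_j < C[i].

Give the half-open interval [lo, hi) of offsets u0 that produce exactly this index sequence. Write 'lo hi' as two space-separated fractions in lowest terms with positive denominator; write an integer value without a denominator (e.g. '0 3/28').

0 2/77

C = [1/7, 2/9, 5/21, 1/3, 22/63, 4/9, 4/7, 40/63, 16/21, 55/63, 1]
j=0 picked index 0: u0 ∈ [0, 1/7)
j=1 picked index 0: u0 ∈ [-1/11, 4/77)
j=2 picked index 1: u0 ∈ [-3/77, 4/99)
j=3 picked index 3: u0 ∈ [-8/231, 2/33)
j=4 picked index 5: u0 ∈ [-10/693, 8/99)
j=5 picked index 6: u0 ∈ [-1/99, 9/77)
j=6 picked index 6: u0 ∈ [-10/99, 2/77)
j=7 picked index 8: u0 ∈ [-1/693, 29/231)
j=8 picked index 8: u0 ∈ [-64/693, 8/231)
j=9 picked index 9: u0 ∈ [-13/231, 38/693)
j=10 picked index 10: u0 ∈ [-25/693, 1/11)
intersection: [0, 2/77)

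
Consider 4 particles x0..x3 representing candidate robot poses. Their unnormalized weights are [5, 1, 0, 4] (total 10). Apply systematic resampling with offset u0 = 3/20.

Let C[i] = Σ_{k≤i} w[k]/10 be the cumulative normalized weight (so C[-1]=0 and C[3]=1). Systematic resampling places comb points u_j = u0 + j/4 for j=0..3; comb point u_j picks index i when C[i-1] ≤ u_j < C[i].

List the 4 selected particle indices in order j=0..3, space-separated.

C = [1/2, 3/5, 3/5, 1]
j=0: u_0=3/20 ∈ [0, 1/2) → index 0
j=1: u_1=2/5 ∈ [0, 1/2) → index 0
j=2: u_2=13/20 ∈ [3/5, 1) → index 3
j=3: u_3=9/10 ∈ [3/5, 1) → index 3

0 0 3 3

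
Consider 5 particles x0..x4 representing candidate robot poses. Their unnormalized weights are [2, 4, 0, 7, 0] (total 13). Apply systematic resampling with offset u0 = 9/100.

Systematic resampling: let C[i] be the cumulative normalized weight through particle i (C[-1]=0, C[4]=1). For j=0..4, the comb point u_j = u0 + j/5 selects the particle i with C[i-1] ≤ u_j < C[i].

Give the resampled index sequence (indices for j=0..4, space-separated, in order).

0 1 3 3 3

C = [2/13, 6/13, 6/13, 1, 1]
j=0: u_0=9/100 ∈ [0, 2/13) → index 0
j=1: u_1=29/100 ∈ [2/13, 6/13) → index 1
j=2: u_2=49/100 ∈ [6/13, 1) → index 3
j=3: u_3=69/100 ∈ [6/13, 1) → index 3
j=4: u_4=89/100 ∈ [6/13, 1) → index 3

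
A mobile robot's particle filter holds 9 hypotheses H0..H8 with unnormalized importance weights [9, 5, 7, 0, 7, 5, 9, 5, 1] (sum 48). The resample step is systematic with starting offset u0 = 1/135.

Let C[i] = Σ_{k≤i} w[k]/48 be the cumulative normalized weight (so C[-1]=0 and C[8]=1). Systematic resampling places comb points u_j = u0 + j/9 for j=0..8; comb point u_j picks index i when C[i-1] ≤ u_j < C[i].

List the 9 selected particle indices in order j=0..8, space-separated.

C = [3/16, 7/24, 7/16, 7/16, 7/12, 11/16, 7/8, 47/48, 1]
j=0: u_0=1/135 ∈ [0, 3/16) → index 0
j=1: u_1=16/135 ∈ [0, 3/16) → index 0
j=2: u_2=31/135 ∈ [3/16, 7/24) → index 1
j=3: u_3=46/135 ∈ [7/24, 7/16) → index 2
j=4: u_4=61/135 ∈ [7/16, 7/12) → index 4
j=5: u_5=76/135 ∈ [7/16, 7/12) → index 4
j=6: u_6=91/135 ∈ [7/12, 11/16) → index 5
j=7: u_7=106/135 ∈ [11/16, 7/8) → index 6
j=8: u_8=121/135 ∈ [7/8, 47/48) → index 7

0 0 1 2 4 4 5 6 7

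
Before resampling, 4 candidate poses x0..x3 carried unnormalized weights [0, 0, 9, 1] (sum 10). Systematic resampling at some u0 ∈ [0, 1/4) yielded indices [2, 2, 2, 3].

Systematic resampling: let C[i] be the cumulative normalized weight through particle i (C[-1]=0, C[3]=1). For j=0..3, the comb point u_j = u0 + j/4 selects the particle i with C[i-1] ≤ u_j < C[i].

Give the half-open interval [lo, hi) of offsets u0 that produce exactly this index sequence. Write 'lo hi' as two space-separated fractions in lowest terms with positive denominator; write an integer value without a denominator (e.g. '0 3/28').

3/20 1/4

C = [0, 0, 9/10, 1]
j=0 picked index 2: u0 ∈ [0, 9/10)
j=1 picked index 2: u0 ∈ [-1/4, 13/20)
j=2 picked index 2: u0 ∈ [-1/2, 2/5)
j=3 picked index 3: u0 ∈ [3/20, 1/4)
intersection: [3/20, 1/4)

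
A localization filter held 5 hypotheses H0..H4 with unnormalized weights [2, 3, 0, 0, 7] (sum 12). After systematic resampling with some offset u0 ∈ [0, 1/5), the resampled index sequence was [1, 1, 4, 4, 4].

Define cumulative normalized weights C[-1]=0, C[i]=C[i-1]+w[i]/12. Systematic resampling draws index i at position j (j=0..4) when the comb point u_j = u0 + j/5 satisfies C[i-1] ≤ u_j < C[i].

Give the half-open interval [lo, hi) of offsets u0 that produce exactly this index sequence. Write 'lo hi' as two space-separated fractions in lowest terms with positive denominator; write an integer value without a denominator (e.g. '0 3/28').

1/6 1/5

C = [1/6, 5/12, 5/12, 5/12, 1]
j=0 picked index 1: u0 ∈ [1/6, 5/12)
j=1 picked index 1: u0 ∈ [-1/30, 13/60)
j=2 picked index 4: u0 ∈ [1/60, 3/5)
j=3 picked index 4: u0 ∈ [-11/60, 2/5)
j=4 picked index 4: u0 ∈ [-23/60, 1/5)
intersection: [1/6, 1/5)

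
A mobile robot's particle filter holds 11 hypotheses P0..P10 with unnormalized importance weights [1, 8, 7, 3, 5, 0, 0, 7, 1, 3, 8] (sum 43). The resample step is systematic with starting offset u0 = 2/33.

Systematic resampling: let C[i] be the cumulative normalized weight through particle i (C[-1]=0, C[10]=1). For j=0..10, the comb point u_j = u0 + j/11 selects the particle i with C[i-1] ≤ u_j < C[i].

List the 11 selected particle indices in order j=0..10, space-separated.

1 1 2 2 3 4 7 7 9 10 10

C = [1/43, 9/43, 16/43, 19/43, 24/43, 24/43, 24/43, 31/43, 32/43, 35/43, 1]
j=0: u_0=2/33 ∈ [1/43, 9/43) → index 1
j=1: u_1=5/33 ∈ [1/43, 9/43) → index 1
j=2: u_2=8/33 ∈ [9/43, 16/43) → index 2
j=3: u_3=1/3 ∈ [9/43, 16/43) → index 2
j=4: u_4=14/33 ∈ [16/43, 19/43) → index 3
j=5: u_5=17/33 ∈ [19/43, 24/43) → index 4
j=6: u_6=20/33 ∈ [24/43, 31/43) → index 7
j=7: u_7=23/33 ∈ [24/43, 31/43) → index 7
j=8: u_8=26/33 ∈ [32/43, 35/43) → index 9
j=9: u_9=29/33 ∈ [35/43, 1) → index 10
j=10: u_10=32/33 ∈ [35/43, 1) → index 10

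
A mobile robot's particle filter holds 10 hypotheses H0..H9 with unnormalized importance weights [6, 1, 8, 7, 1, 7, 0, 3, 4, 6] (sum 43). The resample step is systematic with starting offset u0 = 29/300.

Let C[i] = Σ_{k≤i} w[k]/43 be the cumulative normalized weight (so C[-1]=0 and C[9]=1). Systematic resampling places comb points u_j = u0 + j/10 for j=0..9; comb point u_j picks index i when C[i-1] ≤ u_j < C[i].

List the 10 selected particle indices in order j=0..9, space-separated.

C = [6/43, 7/43, 15/43, 22/43, 23/43, 30/43, 30/43, 33/43, 37/43, 1]
j=0: u_0=29/300 ∈ [0, 6/43) → index 0
j=1: u_1=59/300 ∈ [7/43, 15/43) → index 2
j=2: u_2=89/300 ∈ [7/43, 15/43) → index 2
j=3: u_3=119/300 ∈ [15/43, 22/43) → index 3
j=4: u_4=149/300 ∈ [15/43, 22/43) → index 3
j=5: u_5=179/300 ∈ [23/43, 30/43) → index 5
j=6: u_6=209/300 ∈ [23/43, 30/43) → index 5
j=7: u_7=239/300 ∈ [33/43, 37/43) → index 8
j=8: u_8=269/300 ∈ [37/43, 1) → index 9
j=9: u_9=299/300 ∈ [37/43, 1) → index 9

0 2 2 3 3 5 5 8 9 9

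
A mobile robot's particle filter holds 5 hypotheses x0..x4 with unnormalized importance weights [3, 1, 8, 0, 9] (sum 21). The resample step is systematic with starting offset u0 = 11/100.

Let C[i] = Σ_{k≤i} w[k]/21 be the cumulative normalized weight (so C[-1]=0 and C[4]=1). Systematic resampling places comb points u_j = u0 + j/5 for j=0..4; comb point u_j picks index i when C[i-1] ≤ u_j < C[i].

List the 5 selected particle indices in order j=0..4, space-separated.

C = [1/7, 4/21, 4/7, 4/7, 1]
j=0: u_0=11/100 ∈ [0, 1/7) → index 0
j=1: u_1=31/100 ∈ [4/21, 4/7) → index 2
j=2: u_2=51/100 ∈ [4/21, 4/7) → index 2
j=3: u_3=71/100 ∈ [4/7, 1) → index 4
j=4: u_4=91/100 ∈ [4/7, 1) → index 4

0 2 2 4 4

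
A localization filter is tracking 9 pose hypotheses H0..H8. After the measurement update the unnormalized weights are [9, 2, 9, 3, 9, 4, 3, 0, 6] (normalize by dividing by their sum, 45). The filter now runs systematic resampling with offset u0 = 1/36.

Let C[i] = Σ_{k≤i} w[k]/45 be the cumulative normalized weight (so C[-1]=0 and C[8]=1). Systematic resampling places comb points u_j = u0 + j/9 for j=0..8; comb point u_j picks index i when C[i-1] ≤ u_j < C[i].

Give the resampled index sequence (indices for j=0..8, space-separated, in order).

0 0 2 2 3 4 4 6 8

C = [1/5, 11/45, 4/9, 23/45, 32/45, 4/5, 13/15, 13/15, 1]
j=0: u_0=1/36 ∈ [0, 1/5) → index 0
j=1: u_1=5/36 ∈ [0, 1/5) → index 0
j=2: u_2=1/4 ∈ [11/45, 4/9) → index 2
j=3: u_3=13/36 ∈ [11/45, 4/9) → index 2
j=4: u_4=17/36 ∈ [4/9, 23/45) → index 3
j=5: u_5=7/12 ∈ [23/45, 32/45) → index 4
j=6: u_6=25/36 ∈ [23/45, 32/45) → index 4
j=7: u_7=29/36 ∈ [4/5, 13/15) → index 6
j=8: u_8=11/12 ∈ [13/15, 1) → index 8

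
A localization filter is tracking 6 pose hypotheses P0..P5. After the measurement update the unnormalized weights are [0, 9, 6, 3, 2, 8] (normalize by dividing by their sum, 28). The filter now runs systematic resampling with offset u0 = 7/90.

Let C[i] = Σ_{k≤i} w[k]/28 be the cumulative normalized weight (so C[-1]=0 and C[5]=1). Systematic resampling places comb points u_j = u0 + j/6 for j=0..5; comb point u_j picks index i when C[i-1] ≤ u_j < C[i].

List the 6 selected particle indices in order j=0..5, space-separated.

C = [0, 9/28, 15/28, 9/14, 5/7, 1]
j=0: u_0=7/90 ∈ [0, 9/28) → index 1
j=1: u_1=11/45 ∈ [0, 9/28) → index 1
j=2: u_2=37/90 ∈ [9/28, 15/28) → index 2
j=3: u_3=26/45 ∈ [15/28, 9/14) → index 3
j=4: u_4=67/90 ∈ [5/7, 1) → index 5
j=5: u_5=41/45 ∈ [5/7, 1) → index 5

1 1 2 3 5 5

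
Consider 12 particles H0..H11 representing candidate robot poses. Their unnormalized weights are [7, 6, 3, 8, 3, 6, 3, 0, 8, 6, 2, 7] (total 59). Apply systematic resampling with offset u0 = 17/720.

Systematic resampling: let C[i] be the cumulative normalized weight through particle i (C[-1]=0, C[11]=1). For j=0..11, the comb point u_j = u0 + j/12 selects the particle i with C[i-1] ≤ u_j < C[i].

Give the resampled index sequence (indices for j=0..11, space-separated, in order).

C = [7/59, 13/59, 16/59, 24/59, 27/59, 33/59, 36/59, 36/59, 44/59, 50/59, 52/59, 1]
j=0: u_0=17/720 ∈ [0, 7/59) → index 0
j=1: u_1=77/720 ∈ [0, 7/59) → index 0
j=2: u_2=137/720 ∈ [7/59, 13/59) → index 1
j=3: u_3=197/720 ∈ [16/59, 24/59) → index 3
j=4: u_4=257/720 ∈ [16/59, 24/59) → index 3
j=5: u_5=317/720 ∈ [24/59, 27/59) → index 4
j=6: u_6=377/720 ∈ [27/59, 33/59) → index 5
j=7: u_7=437/720 ∈ [33/59, 36/59) → index 6
j=8: u_8=497/720 ∈ [36/59, 44/59) → index 8
j=9: u_9=557/720 ∈ [44/59, 50/59) → index 9
j=10: u_10=617/720 ∈ [50/59, 52/59) → index 10
j=11: u_11=677/720 ∈ [52/59, 1) → index 11

0 0 1 3 3 4 5 6 8 9 10 11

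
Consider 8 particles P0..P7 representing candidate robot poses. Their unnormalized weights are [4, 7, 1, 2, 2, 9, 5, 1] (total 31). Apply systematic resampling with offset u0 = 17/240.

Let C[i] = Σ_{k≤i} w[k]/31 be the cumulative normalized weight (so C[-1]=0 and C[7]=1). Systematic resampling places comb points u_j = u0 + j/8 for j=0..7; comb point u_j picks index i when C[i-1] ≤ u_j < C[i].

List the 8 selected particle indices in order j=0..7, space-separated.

C = [4/31, 11/31, 12/31, 14/31, 16/31, 25/31, 30/31, 1]
j=0: u_0=17/240 ∈ [0, 4/31) → index 0
j=1: u_1=47/240 ∈ [4/31, 11/31) → index 1
j=2: u_2=77/240 ∈ [4/31, 11/31) → index 1
j=3: u_3=107/240 ∈ [12/31, 14/31) → index 3
j=4: u_4=137/240 ∈ [16/31, 25/31) → index 5
j=5: u_5=167/240 ∈ [16/31, 25/31) → index 5
j=6: u_6=197/240 ∈ [25/31, 30/31) → index 6
j=7: u_7=227/240 ∈ [25/31, 30/31) → index 6

0 1 1 3 5 5 6 6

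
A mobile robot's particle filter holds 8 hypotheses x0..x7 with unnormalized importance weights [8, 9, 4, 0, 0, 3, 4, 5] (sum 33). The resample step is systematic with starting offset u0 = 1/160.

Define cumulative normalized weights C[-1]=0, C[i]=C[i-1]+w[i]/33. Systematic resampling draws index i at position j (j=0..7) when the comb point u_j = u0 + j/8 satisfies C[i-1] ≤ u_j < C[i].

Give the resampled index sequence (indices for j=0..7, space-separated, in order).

C = [8/33, 17/33, 7/11, 7/11, 7/11, 8/11, 28/33, 1]
j=0: u_0=1/160 ∈ [0, 8/33) → index 0
j=1: u_1=21/160 ∈ [0, 8/33) → index 0
j=2: u_2=41/160 ∈ [8/33, 17/33) → index 1
j=3: u_3=61/160 ∈ [8/33, 17/33) → index 1
j=4: u_4=81/160 ∈ [8/33, 17/33) → index 1
j=5: u_5=101/160 ∈ [17/33, 7/11) → index 2
j=6: u_6=121/160 ∈ [8/11, 28/33) → index 6
j=7: u_7=141/160 ∈ [28/33, 1) → index 7

0 0 1 1 1 2 6 7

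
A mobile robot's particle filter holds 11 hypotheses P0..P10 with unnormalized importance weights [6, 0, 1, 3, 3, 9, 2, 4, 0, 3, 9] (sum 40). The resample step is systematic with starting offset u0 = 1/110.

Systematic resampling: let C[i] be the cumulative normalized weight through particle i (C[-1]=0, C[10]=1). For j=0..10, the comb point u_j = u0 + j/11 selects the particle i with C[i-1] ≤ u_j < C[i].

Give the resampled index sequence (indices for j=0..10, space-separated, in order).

0 0 3 4 5 5 6 7 9 10 10

C = [3/20, 3/20, 7/40, 1/4, 13/40, 11/20, 3/5, 7/10, 7/10, 31/40, 1]
j=0: u_0=1/110 ∈ [0, 3/20) → index 0
j=1: u_1=1/10 ∈ [0, 3/20) → index 0
j=2: u_2=21/110 ∈ [7/40, 1/4) → index 3
j=3: u_3=31/110 ∈ [1/4, 13/40) → index 4
j=4: u_4=41/110 ∈ [13/40, 11/20) → index 5
j=5: u_5=51/110 ∈ [13/40, 11/20) → index 5
j=6: u_6=61/110 ∈ [11/20, 3/5) → index 6
j=7: u_7=71/110 ∈ [3/5, 7/10) → index 7
j=8: u_8=81/110 ∈ [7/10, 31/40) → index 9
j=9: u_9=91/110 ∈ [31/40, 1) → index 10
j=10: u_10=101/110 ∈ [31/40, 1) → index 10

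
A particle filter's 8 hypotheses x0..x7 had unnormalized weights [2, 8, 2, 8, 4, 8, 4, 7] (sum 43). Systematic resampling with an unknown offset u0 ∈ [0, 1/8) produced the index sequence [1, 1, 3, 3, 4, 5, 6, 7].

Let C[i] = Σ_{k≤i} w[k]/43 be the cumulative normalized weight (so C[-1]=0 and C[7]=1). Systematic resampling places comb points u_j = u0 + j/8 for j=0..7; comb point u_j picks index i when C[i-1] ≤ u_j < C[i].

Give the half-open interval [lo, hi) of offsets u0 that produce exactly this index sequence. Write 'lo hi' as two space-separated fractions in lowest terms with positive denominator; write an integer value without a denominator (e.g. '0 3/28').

C = [2/43, 10/43, 12/43, 20/43, 24/43, 32/43, 36/43, 1]
j=0 picked index 1: u0 ∈ [2/43, 10/43)
j=1 picked index 1: u0 ∈ [-27/344, 37/344)
j=2 picked index 3: u0 ∈ [5/172, 37/172)
j=3 picked index 3: u0 ∈ [-33/344, 31/344)
j=4 picked index 4: u0 ∈ [-3/86, 5/86)
j=5 picked index 5: u0 ∈ [-23/344, 41/344)
j=6 picked index 6: u0 ∈ [-1/172, 15/172)
j=7 picked index 7: u0 ∈ [-13/344, 1/8)
intersection: [2/43, 5/86)

2/43 5/86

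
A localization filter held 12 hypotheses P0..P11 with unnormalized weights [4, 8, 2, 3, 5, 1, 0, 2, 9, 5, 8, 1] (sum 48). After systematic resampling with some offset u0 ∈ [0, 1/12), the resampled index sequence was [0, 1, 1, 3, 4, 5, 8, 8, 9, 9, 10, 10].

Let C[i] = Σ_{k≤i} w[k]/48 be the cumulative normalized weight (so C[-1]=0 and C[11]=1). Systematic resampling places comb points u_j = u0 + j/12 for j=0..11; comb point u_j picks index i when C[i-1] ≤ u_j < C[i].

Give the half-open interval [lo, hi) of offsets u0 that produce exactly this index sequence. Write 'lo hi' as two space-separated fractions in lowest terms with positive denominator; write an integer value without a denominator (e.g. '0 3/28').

C = [1/12, 1/4, 7/24, 17/48, 11/24, 23/48, 23/48, 25/48, 17/24, 13/16, 47/48, 1]
j=0 picked index 0: u0 ∈ [0, 1/12)
j=1 picked index 1: u0 ∈ [0, 1/6)
j=2 picked index 1: u0 ∈ [-1/12, 1/12)
j=3 picked index 3: u0 ∈ [1/24, 5/48)
j=4 picked index 4: u0 ∈ [1/48, 1/8)
j=5 picked index 5: u0 ∈ [1/24, 1/16)
j=6 picked index 8: u0 ∈ [1/48, 5/24)
j=7 picked index 8: u0 ∈ [-1/16, 1/8)
j=8 picked index 9: u0 ∈ [1/24, 7/48)
j=9 picked index 9: u0 ∈ [-1/24, 1/16)
j=10 picked index 10: u0 ∈ [-1/48, 7/48)
j=11 picked index 10: u0 ∈ [-5/48, 1/16)
intersection: [1/24, 1/16)

1/24 1/16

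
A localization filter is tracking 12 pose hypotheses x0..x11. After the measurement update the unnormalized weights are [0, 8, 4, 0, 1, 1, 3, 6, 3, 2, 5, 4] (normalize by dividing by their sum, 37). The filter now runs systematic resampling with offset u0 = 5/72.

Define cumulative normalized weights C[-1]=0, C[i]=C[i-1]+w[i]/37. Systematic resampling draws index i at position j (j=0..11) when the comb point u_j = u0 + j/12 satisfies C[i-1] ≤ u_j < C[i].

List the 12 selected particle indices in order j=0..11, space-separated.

1 1 2 2 6 7 7 8 9 10 11 11

C = [0, 8/37, 12/37, 12/37, 13/37, 14/37, 17/37, 23/37, 26/37, 28/37, 33/37, 1]
j=0: u_0=5/72 ∈ [0, 8/37) → index 1
j=1: u_1=11/72 ∈ [0, 8/37) → index 1
j=2: u_2=17/72 ∈ [8/37, 12/37) → index 2
j=3: u_3=23/72 ∈ [8/37, 12/37) → index 2
j=4: u_4=29/72 ∈ [14/37, 17/37) → index 6
j=5: u_5=35/72 ∈ [17/37, 23/37) → index 7
j=6: u_6=41/72 ∈ [17/37, 23/37) → index 7
j=7: u_7=47/72 ∈ [23/37, 26/37) → index 8
j=8: u_8=53/72 ∈ [26/37, 28/37) → index 9
j=9: u_9=59/72 ∈ [28/37, 33/37) → index 10
j=10: u_10=65/72 ∈ [33/37, 1) → index 11
j=11: u_11=71/72 ∈ [33/37, 1) → index 11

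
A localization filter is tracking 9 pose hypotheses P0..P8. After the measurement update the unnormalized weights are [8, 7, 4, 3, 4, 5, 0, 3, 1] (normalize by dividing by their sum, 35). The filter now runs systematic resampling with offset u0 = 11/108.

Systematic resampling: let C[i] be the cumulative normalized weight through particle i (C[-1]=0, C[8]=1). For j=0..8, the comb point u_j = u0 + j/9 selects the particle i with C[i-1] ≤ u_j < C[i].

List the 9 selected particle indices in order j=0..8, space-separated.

C = [8/35, 3/7, 19/35, 22/35, 26/35, 31/35, 31/35, 34/35, 1]
j=0: u_0=11/108 ∈ [0, 8/35) → index 0
j=1: u_1=23/108 ∈ [0, 8/35) → index 0
j=2: u_2=35/108 ∈ [8/35, 3/7) → index 1
j=3: u_3=47/108 ∈ [3/7, 19/35) → index 2
j=4: u_4=59/108 ∈ [19/35, 22/35) → index 3
j=5: u_5=71/108 ∈ [22/35, 26/35) → index 4
j=6: u_6=83/108 ∈ [26/35, 31/35) → index 5
j=7: u_7=95/108 ∈ [26/35, 31/35) → index 5
j=8: u_8=107/108 ∈ [34/35, 1) → index 8

0 0 1 2 3 4 5 5 8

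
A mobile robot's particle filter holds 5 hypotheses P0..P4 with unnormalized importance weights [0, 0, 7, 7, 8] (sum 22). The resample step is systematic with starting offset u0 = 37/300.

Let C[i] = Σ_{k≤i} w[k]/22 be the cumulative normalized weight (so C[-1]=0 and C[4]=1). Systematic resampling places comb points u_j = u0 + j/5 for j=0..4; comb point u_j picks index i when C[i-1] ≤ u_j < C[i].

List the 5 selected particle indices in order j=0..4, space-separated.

C = [0, 0, 7/22, 7/11, 1]
j=0: u_0=37/300 ∈ [0, 7/22) → index 2
j=1: u_1=97/300 ∈ [7/22, 7/11) → index 3
j=2: u_2=157/300 ∈ [7/22, 7/11) → index 3
j=3: u_3=217/300 ∈ [7/11, 1) → index 4
j=4: u_4=277/300 ∈ [7/11, 1) → index 4

2 3 3 4 4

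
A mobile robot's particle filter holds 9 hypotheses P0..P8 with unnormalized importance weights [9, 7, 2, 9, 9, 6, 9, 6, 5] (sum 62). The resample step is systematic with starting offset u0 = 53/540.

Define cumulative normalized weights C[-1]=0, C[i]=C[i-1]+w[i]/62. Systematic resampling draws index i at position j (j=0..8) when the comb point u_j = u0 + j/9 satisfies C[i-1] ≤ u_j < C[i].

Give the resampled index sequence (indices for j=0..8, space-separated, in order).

C = [9/62, 8/31, 9/31, 27/62, 18/31, 21/31, 51/62, 57/62, 1]
j=0: u_0=53/540 ∈ [0, 9/62) → index 0
j=1: u_1=113/540 ∈ [9/62, 8/31) → index 1
j=2: u_2=173/540 ∈ [9/31, 27/62) → index 3
j=3: u_3=233/540 ∈ [9/31, 27/62) → index 3
j=4: u_4=293/540 ∈ [27/62, 18/31) → index 4
j=5: u_5=353/540 ∈ [18/31, 21/31) → index 5
j=6: u_6=413/540 ∈ [21/31, 51/62) → index 6
j=7: u_7=473/540 ∈ [51/62, 57/62) → index 7
j=8: u_8=533/540 ∈ [57/62, 1) → index 8

0 1 3 3 4 5 6 7 8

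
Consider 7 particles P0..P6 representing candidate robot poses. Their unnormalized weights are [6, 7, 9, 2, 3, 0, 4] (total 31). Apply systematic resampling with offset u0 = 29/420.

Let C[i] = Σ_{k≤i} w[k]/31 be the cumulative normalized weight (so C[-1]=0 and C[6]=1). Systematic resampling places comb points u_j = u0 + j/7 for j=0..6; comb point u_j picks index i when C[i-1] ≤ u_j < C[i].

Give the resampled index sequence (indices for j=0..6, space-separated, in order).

C = [6/31, 13/31, 22/31, 24/31, 27/31, 27/31, 1]
j=0: u_0=29/420 ∈ [0, 6/31) → index 0
j=1: u_1=89/420 ∈ [6/31, 13/31) → index 1
j=2: u_2=149/420 ∈ [6/31, 13/31) → index 1
j=3: u_3=209/420 ∈ [13/31, 22/31) → index 2
j=4: u_4=269/420 ∈ [13/31, 22/31) → index 2
j=5: u_5=47/60 ∈ [24/31, 27/31) → index 4
j=6: u_6=389/420 ∈ [27/31, 1) → index 6

0 1 1 2 2 4 6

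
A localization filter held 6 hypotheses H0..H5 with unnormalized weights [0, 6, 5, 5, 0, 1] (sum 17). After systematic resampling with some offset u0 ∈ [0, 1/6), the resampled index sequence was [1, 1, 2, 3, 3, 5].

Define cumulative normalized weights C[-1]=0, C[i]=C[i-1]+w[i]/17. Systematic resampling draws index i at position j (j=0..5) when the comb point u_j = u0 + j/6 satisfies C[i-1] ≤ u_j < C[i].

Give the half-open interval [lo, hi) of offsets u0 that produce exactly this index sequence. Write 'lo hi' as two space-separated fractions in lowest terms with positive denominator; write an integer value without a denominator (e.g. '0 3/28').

C = [0, 6/17, 11/17, 16/17, 16/17, 1]
j=0 picked index 1: u0 ∈ [0, 6/17)
j=1 picked index 1: u0 ∈ [-1/6, 19/102)
j=2 picked index 2: u0 ∈ [1/51, 16/51)
j=3 picked index 3: u0 ∈ [5/34, 15/34)
j=4 picked index 3: u0 ∈ [-1/51, 14/51)
j=5 picked index 5: u0 ∈ [11/102, 1/6)
intersection: [5/34, 1/6)

5/34 1/6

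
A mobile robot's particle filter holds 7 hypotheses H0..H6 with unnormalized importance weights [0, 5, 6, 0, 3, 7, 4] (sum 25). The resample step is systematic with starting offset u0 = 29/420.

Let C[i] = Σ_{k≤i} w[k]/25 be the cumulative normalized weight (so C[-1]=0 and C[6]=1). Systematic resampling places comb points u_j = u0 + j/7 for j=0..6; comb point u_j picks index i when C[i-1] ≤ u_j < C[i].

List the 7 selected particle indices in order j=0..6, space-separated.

1 2 2 4 5 5 6

C = [0, 1/5, 11/25, 11/25, 14/25, 21/25, 1]
j=0: u_0=29/420 ∈ [0, 1/5) → index 1
j=1: u_1=89/420 ∈ [1/5, 11/25) → index 2
j=2: u_2=149/420 ∈ [1/5, 11/25) → index 2
j=3: u_3=209/420 ∈ [11/25, 14/25) → index 4
j=4: u_4=269/420 ∈ [14/25, 21/25) → index 5
j=5: u_5=47/60 ∈ [14/25, 21/25) → index 5
j=6: u_6=389/420 ∈ [21/25, 1) → index 6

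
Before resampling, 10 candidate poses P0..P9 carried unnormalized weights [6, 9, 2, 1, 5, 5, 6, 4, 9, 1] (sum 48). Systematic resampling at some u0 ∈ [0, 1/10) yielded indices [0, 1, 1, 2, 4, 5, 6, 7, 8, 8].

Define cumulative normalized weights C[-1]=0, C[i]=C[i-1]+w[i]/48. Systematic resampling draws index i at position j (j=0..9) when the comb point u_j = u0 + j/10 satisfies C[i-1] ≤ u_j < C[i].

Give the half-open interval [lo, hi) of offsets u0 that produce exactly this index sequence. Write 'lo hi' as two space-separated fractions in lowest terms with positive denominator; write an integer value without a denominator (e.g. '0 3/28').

1/40 13/240

C = [1/8, 5/16, 17/48, 3/8, 23/48, 7/12, 17/24, 19/24, 47/48, 1]
j=0 picked index 0: u0 ∈ [0, 1/8)
j=1 picked index 1: u0 ∈ [1/40, 17/80)
j=2 picked index 1: u0 ∈ [-3/40, 9/80)
j=3 picked index 2: u0 ∈ [1/80, 13/240)
j=4 picked index 4: u0 ∈ [-1/40, 19/240)
j=5 picked index 5: u0 ∈ [-1/48, 1/12)
j=6 picked index 6: u0 ∈ [-1/60, 13/120)
j=7 picked index 7: u0 ∈ [1/120, 11/120)
j=8 picked index 8: u0 ∈ [-1/120, 43/240)
j=9 picked index 8: u0 ∈ [-13/120, 19/240)
intersection: [1/40, 13/240)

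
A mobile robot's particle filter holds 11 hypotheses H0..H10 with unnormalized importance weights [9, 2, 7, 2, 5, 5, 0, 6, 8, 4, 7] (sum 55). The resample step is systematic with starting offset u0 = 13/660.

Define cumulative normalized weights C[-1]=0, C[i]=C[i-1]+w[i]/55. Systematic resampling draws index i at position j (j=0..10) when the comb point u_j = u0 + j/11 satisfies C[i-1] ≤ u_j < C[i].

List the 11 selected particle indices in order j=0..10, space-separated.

C = [9/55, 1/5, 18/55, 4/11, 5/11, 6/11, 6/11, 36/55, 4/5, 48/55, 1]
j=0: u_0=13/660 ∈ [0, 9/55) → index 0
j=1: u_1=73/660 ∈ [0, 9/55) → index 0
j=2: u_2=133/660 ∈ [1/5, 18/55) → index 2
j=3: u_3=193/660 ∈ [1/5, 18/55) → index 2
j=4: u_4=23/60 ∈ [4/11, 5/11) → index 4
j=5: u_5=313/660 ∈ [5/11, 6/11) → index 5
j=6: u_6=373/660 ∈ [6/11, 36/55) → index 7
j=7: u_7=433/660 ∈ [36/55, 4/5) → index 8
j=8: u_8=493/660 ∈ [36/55, 4/5) → index 8
j=9: u_9=553/660 ∈ [4/5, 48/55) → index 9
j=10: u_10=613/660 ∈ [48/55, 1) → index 10

0 0 2 2 4 5 7 8 8 9 10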